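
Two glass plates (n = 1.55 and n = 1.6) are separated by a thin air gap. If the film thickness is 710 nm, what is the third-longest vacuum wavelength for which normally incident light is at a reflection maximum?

Top surface (1.55 → 1.0): reflection off a lower-index medium gives no phase shift.
At the lower boundary (n = 1.0 to n = 1.6) the reflected ray undergoes a half-wave phase shift.
The two reflections differ by half a wavelength.
With one net inversion, constructive interference in reflection requires 2 n t = (m + ½) λ.
λ = 2 n t / (m + ½). The third-longest wavelength is m = 2: λ = 2 × 1.0 × 710 / 2.50 = 568 nm.

568 nm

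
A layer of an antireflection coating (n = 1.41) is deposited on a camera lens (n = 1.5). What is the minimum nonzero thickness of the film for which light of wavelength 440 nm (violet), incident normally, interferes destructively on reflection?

Top surface (1.0 → 1.41): reflection off a higher-index medium gives a half-wave phase shift.
At the lower boundary (n = 1.41 to n = 1.5) the reflected ray undergoes a half-wave phase shift.
Net: no relative phase inversion (both shifts match).
So the condition for destructive reflection is 2 n t = (m + ½) λ.
Minimum at m = 0: t = λ / (4 n) = 440 / (4 × 1.41) = 78.0 nm.

78.0 nm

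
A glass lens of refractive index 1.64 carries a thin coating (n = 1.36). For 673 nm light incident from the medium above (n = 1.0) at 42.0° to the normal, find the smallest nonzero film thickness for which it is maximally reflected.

284 nm

Ray reflecting at the top interface goes from n = 1.0 toward n = 1.36: a half-wave phase shift.
Bottom surface (1.36 → 1.64): reflection off a higher-index medium gives a half-wave phase shift.
Zero or two π shifts → no net half-wave offset.
With no net inversion, constructive interference in reflection requires 2 n t cos θ_r = m λ.
Snell's law: 1.0 sin 42.0° = 1.36 sin θ_r → sin θ_r = 0.492, cos θ_r = 0.871.
Minimum nonzero at m = 1: t = λ / (2 n cos θ_r) = 673 / (2 × 1.36 × 0.871) = 284 nm.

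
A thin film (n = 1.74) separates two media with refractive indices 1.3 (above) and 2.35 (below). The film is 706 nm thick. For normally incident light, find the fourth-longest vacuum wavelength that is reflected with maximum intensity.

614 nm

Top surface (1.3 → 1.74): reflection off a higher-index medium gives a half-wave phase shift.
Ray reflecting at the bottom interface goes from n = 1.74 toward n = 2.35: a half-wave phase shift.
Net: no relative phase inversion (both shifts match).
So the condition for constructive reflection is 2 n t = m λ.
λ = 2 n t / m. The fourth-longest wavelength is m = 4: λ = 2 × 1.74 × 706 / 4.00 = 614 nm.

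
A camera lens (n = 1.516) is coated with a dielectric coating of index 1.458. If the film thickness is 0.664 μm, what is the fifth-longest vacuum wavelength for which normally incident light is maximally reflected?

Top surface (1.0 → 1.458): reflection off a higher-index medium gives a half-wave phase shift.
Ray reflecting at the bottom interface goes from n = 1.458 toward n = 1.516: a half-wave phase shift.
Net: no relative phase inversion (both shifts match).
So the condition for constructive reflection is 2 n t = m λ.
λ = 2 n t / m. The fifth-longest wavelength is m = 5: λ = 2 × 1.458 × 664 / 5.00 = 387 nm.

387 nm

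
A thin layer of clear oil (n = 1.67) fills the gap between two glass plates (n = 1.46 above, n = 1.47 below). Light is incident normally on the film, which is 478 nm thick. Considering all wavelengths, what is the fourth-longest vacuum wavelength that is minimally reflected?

399 nm

Top surface (1.46 → 1.67): reflection off a higher-index medium gives a half-wave phase shift.
Bottom surface (1.67 → 1.47): reflection off a lower-index medium gives no phase shift.
Exactly one π shift → a net half-wave offset.
So the condition for destructive reflection is 2 n t = m λ.
λ = 2 n t / m. The fourth-longest wavelength is m = 4: λ = 2 × 1.67 × 478 / 4.00 = 399 nm.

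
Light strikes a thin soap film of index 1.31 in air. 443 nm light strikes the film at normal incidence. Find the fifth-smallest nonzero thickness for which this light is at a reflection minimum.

845 nm

At the upper boundary (n = 1.0 to n = 1.31) the reflected ray undergoes a half-wave phase shift.
At the lower boundary (n = 1.31 to n = 1.0) the reflected ray undergoes no phase shift.
Net: one phase inversion between the two reflected rays.
So the condition for destructive reflection is 2 n t = m λ.
The fifth-smallest nonzero thickness corresponds to m = 5: t = m λ / (2 n) = 5.00 × 443 / (2 × 1.31) = 845 nm.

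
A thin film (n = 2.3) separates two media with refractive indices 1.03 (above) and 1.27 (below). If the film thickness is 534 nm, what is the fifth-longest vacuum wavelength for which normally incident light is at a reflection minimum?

Ray reflecting at the top interface goes from n = 1.03 toward n = 2.3: a half-wave phase shift.
Ray reflecting at the bottom interface goes from n = 2.3 toward n = 1.27: no phase shift.
Net: one phase inversion between the two reflected rays.
With one net inversion, destructive interference in reflection requires 2 n t = m λ.
λ = 2 n t / m. The fifth-longest wavelength is m = 5: λ = 2 × 2.3 × 534 / 5.00 = 491 nm.

491 nm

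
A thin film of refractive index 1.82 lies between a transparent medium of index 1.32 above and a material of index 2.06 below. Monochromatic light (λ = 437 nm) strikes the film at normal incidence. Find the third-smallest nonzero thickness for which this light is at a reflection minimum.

Ray reflecting at the top interface goes from n = 1.32 toward n = 1.82: a half-wave phase shift.
At the lower boundary (n = 1.82 to n = 2.06) the reflected ray undergoes a half-wave phase shift.
Zero or two π shifts → no net half-wave offset.
With no net inversion, destructive interference in reflection requires 2 n t = (m + ½) λ.
The third-smallest nonzero thickness corresponds to m = 2: t = (m + ½) λ / (2 n) = 2.50 × 437 / (2 × 1.82) = 300 nm.

300 nm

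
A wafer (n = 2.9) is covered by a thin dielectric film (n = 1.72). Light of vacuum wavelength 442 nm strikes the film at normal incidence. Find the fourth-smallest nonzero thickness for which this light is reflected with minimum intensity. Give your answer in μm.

At the upper boundary (n = 1.0 to n = 1.72) the reflected ray undergoes a half-wave phase shift.
Ray reflecting at the bottom interface goes from n = 1.72 toward n = 2.9: a half-wave phase shift.
The two reflections carry the same phase change, so no net offset.
For dark reflection here: 2 n t = (m + ½) λ.
The fourth-smallest nonzero thickness corresponds to m = 3: t = (m + ½) λ / (2 n) = 3.50 × 442 / (2 × 1.72) = 450 nm.

0.450 μm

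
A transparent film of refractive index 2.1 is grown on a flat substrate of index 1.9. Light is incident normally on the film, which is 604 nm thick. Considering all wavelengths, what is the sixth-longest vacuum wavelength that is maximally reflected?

Top surface (1.0 → 2.1): reflection off a higher-index medium gives a half-wave phase shift.
Ray reflecting at the bottom interface goes from n = 2.1 toward n = 1.9: no phase shift.
The two reflections differ by half a wavelength.
With one net inversion, constructive interference in reflection requires 2 n t = (m + ½) λ.
λ = 2 n t / (m + ½). The sixth-longest wavelength is m = 5: λ = 2 × 2.1 × 604 / 5.50 = 461 nm.

461 nm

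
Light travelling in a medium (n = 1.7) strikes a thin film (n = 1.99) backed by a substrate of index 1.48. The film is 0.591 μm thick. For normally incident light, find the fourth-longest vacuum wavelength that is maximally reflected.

672 nm

At the upper boundary (n = 1.7 to n = 1.99) the reflected ray undergoes a half-wave phase shift.
Bottom surface (1.99 → 1.48): reflection off a lower-index medium gives no phase shift.
The two reflections differ by half a wavelength.
For maximum reflection here: 2 n t = (m + ½) λ.
λ = 2 n t / (m + ½). The fourth-longest wavelength is m = 3: λ = 2 × 1.99 × 591 / 3.50 = 672 nm.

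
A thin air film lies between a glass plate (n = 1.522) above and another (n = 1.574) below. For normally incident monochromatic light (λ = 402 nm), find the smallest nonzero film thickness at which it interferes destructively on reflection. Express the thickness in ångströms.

Top surface (1.522 → 1.0): reflection off a lower-index medium gives no phase shift.
Ray reflecting at the bottom interface goes from n = 1.0 toward n = 1.574: a half-wave phase shift.
Net: one phase inversion between the two reflected rays.
So the condition for destructive reflection is 2 n t = m λ.
Minimum nonzero at m = 1: t = λ / (2 n) = 402 / (2 × 1.0) = 201 nm.

2010 Å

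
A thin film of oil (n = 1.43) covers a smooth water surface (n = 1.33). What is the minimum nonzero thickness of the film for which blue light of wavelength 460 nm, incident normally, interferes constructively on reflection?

80.4 nm

Ray reflecting at the top interface goes from n = 1.0 toward n = 1.43: a half-wave phase shift.
Bottom surface (1.43 → 1.33): reflection off a lower-index medium gives no phase shift.
The two reflections differ by half a wavelength.
For strong reflection here: 2 n t = (m + ½) λ.
Minimum at m = 0: t = λ / (4 n) = 460 / (4 × 1.43) = 80.4 nm.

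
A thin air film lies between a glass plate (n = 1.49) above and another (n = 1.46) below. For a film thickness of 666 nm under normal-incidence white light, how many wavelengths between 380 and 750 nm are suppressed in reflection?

Ray reflecting at the top interface goes from n = 1.49 toward n = 1.0: no phase shift.
At the lower boundary (n = 1.0 to n = 1.46) the reflected ray undergoes a half-wave phase shift.
Exactly one π shift → a net half-wave offset.
With one net inversion, destructive interference in reflection requires 2 n t = m λ.
λ = 2 n t / m = 1332 / m nm.
m=1: 1332 nm (IR); m=2: 666 nm (visible); m=3: 444 nm (visible); m=4: 333 nm (UV).

2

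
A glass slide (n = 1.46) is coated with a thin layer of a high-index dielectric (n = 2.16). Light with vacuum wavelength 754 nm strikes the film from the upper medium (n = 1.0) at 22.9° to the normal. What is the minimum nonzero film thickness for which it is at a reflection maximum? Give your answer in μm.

0.0887 μm

Top surface (1.0 → 2.16): reflection off a higher-index medium gives a half-wave phase shift.
Bottom surface (2.16 → 1.46): reflection off a lower-index medium gives no phase shift.
Net: one phase inversion between the two reflected rays.
With one net inversion, constructive interference in reflection requires 2 n t cos θ_r = (m + ½) λ.
Snell's law: 1.0 sin 22.9° = 2.16 sin θ_r → sin θ_r = 0.180, cos θ_r = 0.984.
Minimum at m = 0: t = λ / (4 n cos θ_r) = 754 / (4 × 2.16 × 0.984) = 88.7 nm.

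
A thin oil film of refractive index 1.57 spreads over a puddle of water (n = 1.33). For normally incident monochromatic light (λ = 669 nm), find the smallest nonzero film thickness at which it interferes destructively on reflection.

213 nm

Ray reflecting at the top interface goes from n = 1.0 toward n = 1.57: a half-wave phase shift.
Bottom surface (1.57 → 1.33): reflection off a lower-index medium gives no phase shift.
Exactly one π shift → a net half-wave offset.
So the condition for destructive reflection is 2 n t = m λ.
Minimum nonzero at m = 1: t = λ / (2 n) = 669 / (2 × 1.57) = 213 nm.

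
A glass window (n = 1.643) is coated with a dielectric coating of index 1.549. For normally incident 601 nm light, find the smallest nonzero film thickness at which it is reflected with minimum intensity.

97.0 nm

Ray reflecting at the top interface goes from n = 1.0 toward n = 1.549: a half-wave phase shift.
Ray reflecting at the bottom interface goes from n = 1.549 toward n = 1.643: a half-wave phase shift.
Net: no relative phase inversion (both shifts match).
With no net inversion, destructive interference in reflection requires 2 n t = (m + ½) λ.
Minimum at m = 0: t = λ / (4 n) = 601 / (4 × 1.549) = 97.0 nm.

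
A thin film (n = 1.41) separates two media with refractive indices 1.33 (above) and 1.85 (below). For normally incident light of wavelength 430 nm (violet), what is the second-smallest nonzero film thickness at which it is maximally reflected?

Ray reflecting at the top interface goes from n = 1.33 toward n = 1.41: a half-wave phase shift.
Bottom surface (1.41 → 1.85): reflection off a higher-index medium gives a half-wave phase shift.
The two reflections carry the same phase change, so no net offset.
So the condition for constructive reflection is 2 n t = m λ.
The second-smallest nonzero thickness corresponds to m = 2: t = m λ / (2 n) = 2.00 × 430 / (2 × 1.41) = 305 nm.

305 nm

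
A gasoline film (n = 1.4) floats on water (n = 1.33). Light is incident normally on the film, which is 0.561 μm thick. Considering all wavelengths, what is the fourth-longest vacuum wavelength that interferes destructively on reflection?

Top surface (1.0 → 1.4): reflection off a higher-index medium gives a half-wave phase shift.
At the lower boundary (n = 1.4 to n = 1.33) the reflected ray undergoes no phase shift.
Net: one phase inversion between the two reflected rays.
For minimum reflection here: 2 n t = m λ.
λ = 2 n t / m. The fourth-longest wavelength is m = 4: λ = 2 × 1.4 × 561 / 4.00 = 393 nm.

393 nm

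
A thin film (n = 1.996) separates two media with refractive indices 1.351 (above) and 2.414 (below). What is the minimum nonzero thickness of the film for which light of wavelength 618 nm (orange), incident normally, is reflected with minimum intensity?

77.4 nm

Top surface (1.351 → 1.996): reflection off a higher-index medium gives a half-wave phase shift.
At the lower boundary (n = 1.996 to n = 2.414) the reflected ray undergoes a half-wave phase shift.
Net: no relative phase inversion (both shifts match).
So the condition for destructive reflection is 2 n t = (m + ½) λ.
Minimum at m = 0: t = λ / (4 n) = 618 / (4 × 1.996) = 77.4 nm.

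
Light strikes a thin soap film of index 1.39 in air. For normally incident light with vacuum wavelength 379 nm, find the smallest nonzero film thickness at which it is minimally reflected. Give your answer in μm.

0.136 μm

At the upper boundary (n = 1.0 to n = 1.39) the reflected ray undergoes a half-wave phase shift.
At the lower boundary (n = 1.39 to n = 1.0) the reflected ray undergoes no phase shift.
The two reflections differ by half a wavelength.
For weak reflection here: 2 n t = m λ.
Minimum nonzero at m = 1: t = λ / (2 n) = 379 / (2 × 1.39) = 136 nm.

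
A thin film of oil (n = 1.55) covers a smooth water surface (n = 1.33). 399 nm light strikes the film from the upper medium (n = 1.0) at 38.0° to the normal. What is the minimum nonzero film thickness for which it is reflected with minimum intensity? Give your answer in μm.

0.140 μm

At the upper boundary (n = 1.0 to n = 1.55) the reflected ray undergoes a half-wave phase shift.
Bottom surface (1.55 → 1.33): reflection off a lower-index medium gives no phase shift.
The two reflections differ by half a wavelength.
So the condition for destructive reflection is 2 n t cos θ_r = m λ.
Snell's law: 1.0 sin 38.0° = 1.55 sin θ_r → sin θ_r = 0.397, cos θ_r = 0.918.
Minimum nonzero at m = 1: t = λ / (2 n cos θ_r) = 399 / (2 × 1.55 × 0.918) = 140 nm.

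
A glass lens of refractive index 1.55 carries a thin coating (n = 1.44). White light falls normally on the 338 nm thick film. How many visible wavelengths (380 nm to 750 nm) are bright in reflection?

At the upper boundary (n = 1.0 to n = 1.44) the reflected ray undergoes a half-wave phase shift.
Ray reflecting at the bottom interface goes from n = 1.44 toward n = 1.55: a half-wave phase shift.
Net: no relative phase inversion (both shifts match).
With no net inversion, constructive interference in reflection requires 2 n t = m λ.
λ = 2 n t / m = 973 / m nm.
m=1: 973 nm (IR); m=2: 487 nm (visible); m=3: 324 nm (UV).

1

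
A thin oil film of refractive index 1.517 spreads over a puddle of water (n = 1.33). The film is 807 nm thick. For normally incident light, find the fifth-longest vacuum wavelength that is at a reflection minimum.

490 nm

At the upper boundary (n = 1.0 to n = 1.517) the reflected ray undergoes a half-wave phase shift.
Ray reflecting at the bottom interface goes from n = 1.517 toward n = 1.33: no phase shift.
Net: one phase inversion between the two reflected rays.
For dark reflection here: 2 n t = m λ.
λ = 2 n t / m. The fifth-longest wavelength is m = 5: λ = 2 × 1.517 × 807 / 5.00 = 490 nm.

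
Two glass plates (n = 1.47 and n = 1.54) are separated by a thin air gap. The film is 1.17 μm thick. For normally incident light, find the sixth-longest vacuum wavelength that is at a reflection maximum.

425 nm

At the upper boundary (n = 1.47 to n = 1.0) the reflected ray undergoes no phase shift.
Bottom surface (1.0 → 1.54): reflection off a higher-index medium gives a half-wave phase shift.
Net: one phase inversion between the two reflected rays.
For maximum reflection here: 2 n t = (m + ½) λ.
λ = 2 n t / (m + ½). The sixth-longest wavelength is m = 5: λ = 2 × 1.0 × 1170 / 5.50 = 425 nm.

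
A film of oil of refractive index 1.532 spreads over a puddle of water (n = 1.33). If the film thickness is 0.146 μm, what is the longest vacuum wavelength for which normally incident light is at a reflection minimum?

447 nm

At the upper boundary (n = 1.0 to n = 1.532) the reflected ray undergoes a half-wave phase shift.
Ray reflecting at the bottom interface goes from n = 1.532 toward n = 1.33: no phase shift.
Net: one phase inversion between the two reflected rays.
With one net inversion, destructive interference in reflection requires 2 n t = m λ.
λ = 2 n t / m. The longest wavelength is m = 1: λ = 2 × 1.532 × 146 / 1.00 = 447 nm.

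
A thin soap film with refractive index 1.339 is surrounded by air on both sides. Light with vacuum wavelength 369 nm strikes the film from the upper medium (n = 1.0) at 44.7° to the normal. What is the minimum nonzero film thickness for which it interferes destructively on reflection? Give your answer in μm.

At the upper boundary (n = 1.0 to n = 1.339) the reflected ray undergoes a half-wave phase shift.
Ray reflecting at the bottom interface goes from n = 1.339 toward n = 1.0: no phase shift.
The two reflections differ by half a wavelength.
With one net inversion, destructive interference in reflection requires 2 n t cos θ_r = m λ.
Snell's law: 1.0 sin 44.7° = 1.339 sin θ_r → sin θ_r = 0.525, cos θ_r = 0.851.
Minimum nonzero at m = 1: t = λ / (2 n cos θ_r) = 369 / (2 × 1.339 × 0.851) = 162 nm.

0.162 μm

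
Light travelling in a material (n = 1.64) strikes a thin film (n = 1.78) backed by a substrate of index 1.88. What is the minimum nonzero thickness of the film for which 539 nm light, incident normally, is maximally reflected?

Ray reflecting at the top interface goes from n = 1.64 toward n = 1.78: a half-wave phase shift.
Ray reflecting at the bottom interface goes from n = 1.78 toward n = 1.88: a half-wave phase shift.
Net: no relative phase inversion (both shifts match).
For strong reflection here: 2 n t = m λ.
Minimum nonzero at m = 1: t = λ / (2 n) = 539 / (2 × 1.78) = 151 nm.

151 nm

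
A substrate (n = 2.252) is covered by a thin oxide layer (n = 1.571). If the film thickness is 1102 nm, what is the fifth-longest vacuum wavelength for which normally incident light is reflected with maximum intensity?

692 nm

At the upper boundary (n = 1.0 to n = 1.571) the reflected ray undergoes a half-wave phase shift.
At the lower boundary (n = 1.571 to n = 2.252) the reflected ray undergoes a half-wave phase shift.
Net: no relative phase inversion (both shifts match).
So the condition for constructive reflection is 2 n t = m λ.
λ = 2 n t / m. The fifth-longest wavelength is m = 5: λ = 2 × 1.571 × 1102 / 5.00 = 692 nm.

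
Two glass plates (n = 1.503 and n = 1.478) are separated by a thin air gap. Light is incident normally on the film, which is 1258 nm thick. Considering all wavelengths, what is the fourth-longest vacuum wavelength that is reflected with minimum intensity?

Ray reflecting at the top interface goes from n = 1.503 toward n = 1.0: no phase shift.
Ray reflecting at the bottom interface goes from n = 1.0 toward n = 1.478: a half-wave phase shift.
The two reflections differ by half a wavelength.
For weak reflection here: 2 n t = m λ.
λ = 2 n t / m. The fourth-longest wavelength is m = 4: λ = 2 × 1.0 × 1258 / 4.00 = 629 nm.

629 nm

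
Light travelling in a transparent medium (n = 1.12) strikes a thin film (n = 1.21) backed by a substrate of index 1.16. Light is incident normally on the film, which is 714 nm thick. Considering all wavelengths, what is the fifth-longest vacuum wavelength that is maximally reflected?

384 nm

Top surface (1.12 → 1.21): reflection off a higher-index medium gives a half-wave phase shift.
At the lower boundary (n = 1.21 to n = 1.16) the reflected ray undergoes no phase shift.
Net: one phase inversion between the two reflected rays.
For bright reflection here: 2 n t = (m + ½) λ.
λ = 2 n t / (m + ½). The fifth-longest wavelength is m = 4: λ = 2 × 1.21 × 714 / 4.50 = 384 nm.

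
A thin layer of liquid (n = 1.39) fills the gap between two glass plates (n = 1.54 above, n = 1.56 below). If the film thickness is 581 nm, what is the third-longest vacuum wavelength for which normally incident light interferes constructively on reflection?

646 nm

Ray reflecting at the top interface goes from n = 1.54 toward n = 1.39: no phase shift.
Ray reflecting at the bottom interface goes from n = 1.39 toward n = 1.56: a half-wave phase shift.
The two reflections differ by half a wavelength.
For strong reflection here: 2 n t = (m + ½) λ.
λ = 2 n t / (m + ½). The third-longest wavelength is m = 2: λ = 2 × 1.39 × 581 / 2.50 = 646 nm.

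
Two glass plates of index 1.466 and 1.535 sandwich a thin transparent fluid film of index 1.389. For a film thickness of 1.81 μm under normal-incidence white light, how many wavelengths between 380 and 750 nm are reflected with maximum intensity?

6

Ray reflecting at the top interface goes from n = 1.466 toward n = 1.389: no phase shift.
At the lower boundary (n = 1.389 to n = 1.535) the reflected ray undergoes a half-wave phase shift.
The two reflections differ by half a wavelength.
For maximum reflection here: 2 n t = (m + ½) λ.
λ = 2 n t / (m + ½) = 5028 / (m + ½) nm.
m=6: 774 nm (IR); m=7: 670 nm (visible); m=8: 592 nm (visible); m=9: 529 nm (visible); m=10: 479 nm (visible); m=11: 437 nm (visible); m=12: 402 nm (visible); m=13: 372 nm (UV).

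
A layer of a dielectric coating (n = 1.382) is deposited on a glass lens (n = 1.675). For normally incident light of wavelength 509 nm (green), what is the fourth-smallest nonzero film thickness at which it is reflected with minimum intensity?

At the upper boundary (n = 1.0 to n = 1.382) the reflected ray undergoes a half-wave phase shift.
Ray reflecting at the bottom interface goes from n = 1.382 toward n = 1.675: a half-wave phase shift.
Net: no relative phase inversion (both shifts match).
With no net inversion, destructive interference in reflection requires 2 n t = (m + ½) λ.
The fourth-smallest nonzero thickness corresponds to m = 3: t = (m + ½) λ / (2 n) = 3.50 × 509 / (2 × 1.382) = 645 nm.

645 nm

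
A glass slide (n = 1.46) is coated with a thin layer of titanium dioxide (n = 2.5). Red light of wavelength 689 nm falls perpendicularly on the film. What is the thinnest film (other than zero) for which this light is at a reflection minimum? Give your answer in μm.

0.138 μm

Top surface (1.0 → 2.5): reflection off a higher-index medium gives a half-wave phase shift.
Bottom surface (2.5 → 1.46): reflection off a lower-index medium gives no phase shift.
The two reflections differ by half a wavelength.
So the condition for destructive reflection is 2 n t = m λ.
Minimum nonzero at m = 1: t = λ / (2 n) = 689 / (2 × 2.5) = 138 nm.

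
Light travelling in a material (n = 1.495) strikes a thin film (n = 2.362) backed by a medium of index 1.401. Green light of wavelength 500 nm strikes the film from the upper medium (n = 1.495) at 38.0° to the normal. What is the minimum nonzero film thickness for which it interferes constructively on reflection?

Ray reflecting at the top interface goes from n = 1.495 toward n = 2.362: a half-wave phase shift.
Bottom surface (2.362 → 1.401): reflection off a lower-index medium gives no phase shift.
Net: one phase inversion between the two reflected rays.
So the condition for constructive reflection is 2 n t cos θ_r = (m + ½) λ.
Snell's law: 1.495 sin 38.0° = 2.362 sin θ_r → sin θ_r = 0.390, cos θ_r = 0.921.
Minimum at m = 0: t = λ / (4 n cos θ_r) = 500 / (4 × 2.362 × 0.921) = 57.5 nm.

57.5 nm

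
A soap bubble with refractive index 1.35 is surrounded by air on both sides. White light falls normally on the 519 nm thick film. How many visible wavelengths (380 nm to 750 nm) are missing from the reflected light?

2

Ray reflecting at the top interface goes from n = 1.0 toward n = 1.35: a half-wave phase shift.
Ray reflecting at the bottom interface goes from n = 1.35 toward n = 1.0: no phase shift.
The two reflections differ by half a wavelength.
So the condition for destructive reflection is 2 n t = m λ.
λ = 2 n t / m = 1401 / m nm.
m=1: 1401 nm (IR); m=2: 701 nm (visible); m=3: 467 nm (visible); m=4: 350 nm (UV).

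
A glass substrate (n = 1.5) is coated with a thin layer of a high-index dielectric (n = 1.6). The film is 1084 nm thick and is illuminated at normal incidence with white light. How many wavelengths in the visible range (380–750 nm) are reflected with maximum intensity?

4

At the upper boundary (n = 1.0 to n = 1.6) the reflected ray undergoes a half-wave phase shift.
Ray reflecting at the bottom interface goes from n = 1.6 toward n = 1.5: no phase shift.
The two reflections differ by half a wavelength.
With one net inversion, constructive interference in reflection requires 2 n t = (m + ½) λ.
λ = 2 n t / (m + ½) = 3469 / (m + ½) nm.
m=4: 771 nm (IR); m=5: 631 nm (visible); m=6: 534 nm (visible); m=7: 463 nm (visible); m=8: 408 nm (visible); m=9: 365 nm (UV).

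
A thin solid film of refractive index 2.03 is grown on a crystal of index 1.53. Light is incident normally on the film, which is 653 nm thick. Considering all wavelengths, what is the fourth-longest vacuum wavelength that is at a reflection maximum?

At the upper boundary (n = 1.0 to n = 2.03) the reflected ray undergoes a half-wave phase shift.
Bottom surface (2.03 → 1.53): reflection off a lower-index medium gives no phase shift.
Exactly one π shift → a net half-wave offset.
With one net inversion, constructive interference in reflection requires 2 n t = (m + ½) λ.
λ = 2 n t / (m + ½). The fourth-longest wavelength is m = 3: λ = 2 × 2.03 × 653 / 3.50 = 757 nm.

757 nm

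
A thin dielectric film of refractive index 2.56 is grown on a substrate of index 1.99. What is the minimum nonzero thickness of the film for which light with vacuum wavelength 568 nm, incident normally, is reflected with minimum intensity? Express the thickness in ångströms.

1109 Å

Ray reflecting at the top interface goes from n = 1.0 toward n = 2.56: a half-wave phase shift.
Ray reflecting at the bottom interface goes from n = 2.56 toward n = 1.99: no phase shift.
Net: one phase inversion between the two reflected rays.
So the condition for destructive reflection is 2 n t = m λ.
Minimum nonzero at m = 1: t = λ / (2 n) = 568 / (2 × 2.56) = 111 nm.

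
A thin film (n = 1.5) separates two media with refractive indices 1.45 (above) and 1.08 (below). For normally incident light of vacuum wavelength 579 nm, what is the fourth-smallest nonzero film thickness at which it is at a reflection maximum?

At the upper boundary (n = 1.45 to n = 1.5) the reflected ray undergoes a half-wave phase shift.
At the lower boundary (n = 1.5 to n = 1.08) the reflected ray undergoes no phase shift.
The two reflections differ by half a wavelength.
So the condition for constructive reflection is 2 n t = (m + ½) λ.
The fourth-smallest nonzero thickness corresponds to m = 3: t = (m + ½) λ / (2 n) = 3.50 × 579 / (2 × 1.5) = 676 nm.

676 nm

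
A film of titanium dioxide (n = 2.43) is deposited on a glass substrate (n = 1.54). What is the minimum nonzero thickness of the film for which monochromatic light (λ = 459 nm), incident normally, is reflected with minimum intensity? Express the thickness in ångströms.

944 Å

At the upper boundary (n = 1.0 to n = 2.43) the reflected ray undergoes a half-wave phase shift.
At the lower boundary (n = 2.43 to n = 1.54) the reflected ray undergoes no phase shift.
Exactly one π shift → a net half-wave offset.
With one net inversion, destructive interference in reflection requires 2 n t = m λ.
Minimum nonzero at m = 1: t = λ / (2 n) = 459 / (2 × 2.43) = 94.4 nm.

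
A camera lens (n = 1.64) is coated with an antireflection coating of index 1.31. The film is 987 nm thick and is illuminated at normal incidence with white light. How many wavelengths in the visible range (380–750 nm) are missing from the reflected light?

At the upper boundary (n = 1.0 to n = 1.31) the reflected ray undergoes a half-wave phase shift.
At the lower boundary (n = 1.31 to n = 1.64) the reflected ray undergoes a half-wave phase shift.
Zero or two π shifts → no net half-wave offset.
With no net inversion, destructive interference in reflection requires 2 n t = (m + ½) λ.
λ = 2 n t / (m + ½) = 2586 / (m + ½) nm.
m=2: 1034 nm (IR); m=3: 739 nm (visible); m=4: 575 nm (visible); m=5: 470 nm (visible); m=6: 398 nm (visible); m=7: 345 nm (UV).

4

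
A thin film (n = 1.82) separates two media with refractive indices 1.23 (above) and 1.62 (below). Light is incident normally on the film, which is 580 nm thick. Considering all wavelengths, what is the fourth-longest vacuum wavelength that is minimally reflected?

528 nm

At the upper boundary (n = 1.23 to n = 1.82) the reflected ray undergoes a half-wave phase shift.
At the lower boundary (n = 1.82 to n = 1.62) the reflected ray undergoes no phase shift.
The two reflections differ by half a wavelength.
For dark reflection here: 2 n t = m λ.
λ = 2 n t / m. The fourth-longest wavelength is m = 4: λ = 2 × 1.82 × 580 / 4.00 = 528 nm.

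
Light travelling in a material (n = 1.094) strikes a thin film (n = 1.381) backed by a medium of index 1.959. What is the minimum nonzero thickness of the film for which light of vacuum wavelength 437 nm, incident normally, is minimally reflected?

Top surface (1.094 → 1.381): reflection off a higher-index medium gives a half-wave phase shift.
At the lower boundary (n = 1.381 to n = 1.959) the reflected ray undergoes a half-wave phase shift.
The two reflections carry the same phase change, so no net offset.
For minimum reflection here: 2 n t = (m + ½) λ.
Minimum at m = 0: t = λ / (4 n) = 437 / (4 × 1.381) = 79.1 nm.

79.1 nm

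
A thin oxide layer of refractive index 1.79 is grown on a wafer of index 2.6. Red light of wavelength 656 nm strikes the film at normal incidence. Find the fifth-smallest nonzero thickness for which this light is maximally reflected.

916 nm

Ray reflecting at the top interface goes from n = 1.0 toward n = 1.79: a half-wave phase shift.
At the lower boundary (n = 1.79 to n = 2.6) the reflected ray undergoes a half-wave phase shift.
The two reflections carry the same phase change, so no net offset.
So the condition for constructive reflection is 2 n t = m λ.
The fifth-smallest nonzero thickness corresponds to m = 5: t = m λ / (2 n) = 5.00 × 656 / (2 × 1.79) = 916 nm.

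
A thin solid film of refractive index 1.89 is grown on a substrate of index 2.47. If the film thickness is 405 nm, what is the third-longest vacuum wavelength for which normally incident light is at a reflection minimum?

612 nm

At the upper boundary (n = 1.0 to n = 1.89) the reflected ray undergoes a half-wave phase shift.
At the lower boundary (n = 1.89 to n = 2.47) the reflected ray undergoes a half-wave phase shift.
The two reflections carry the same phase change, so no net offset.
So the condition for destructive reflection is 2 n t = (m + ½) λ.
λ = 2 n t / (m + ½). The third-longest wavelength is m = 2: λ = 2 × 1.89 × 405 / 2.50 = 612 nm.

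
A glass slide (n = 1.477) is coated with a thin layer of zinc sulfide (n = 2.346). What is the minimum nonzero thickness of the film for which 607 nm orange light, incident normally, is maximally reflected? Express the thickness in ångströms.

Ray reflecting at the top interface goes from n = 1.0 toward n = 2.346: a half-wave phase shift.
Ray reflecting at the bottom interface goes from n = 2.346 toward n = 1.477: no phase shift.
The two reflections differ by half a wavelength.
With one net inversion, constructive interference in reflection requires 2 n t = (m + ½) λ.
Minimum at m = 0: t = λ / (4 n) = 607 / (4 × 2.346) = 64.7 nm.

647 Å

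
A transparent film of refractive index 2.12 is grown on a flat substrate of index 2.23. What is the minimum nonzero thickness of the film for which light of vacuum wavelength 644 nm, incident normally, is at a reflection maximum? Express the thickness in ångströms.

1519 Å

Ray reflecting at the top interface goes from n = 1.0 toward n = 2.12: a half-wave phase shift.
Ray reflecting at the bottom interface goes from n = 2.12 toward n = 2.23: a half-wave phase shift.
Net: no relative phase inversion (both shifts match).
With no net inversion, constructive interference in reflection requires 2 n t = m λ.
Minimum nonzero at m = 1: t = λ / (2 n) = 644 / (2 × 2.12) = 152 nm.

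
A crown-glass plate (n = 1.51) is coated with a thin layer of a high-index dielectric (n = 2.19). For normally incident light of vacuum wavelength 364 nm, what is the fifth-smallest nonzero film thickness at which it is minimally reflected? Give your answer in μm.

0.416 μm

At the upper boundary (n = 1.0 to n = 2.19) the reflected ray undergoes a half-wave phase shift.
Bottom surface (2.19 → 1.51): reflection off a lower-index medium gives no phase shift.
Exactly one π shift → a net half-wave offset.
So the condition for destructive reflection is 2 n t = m λ.
The fifth-smallest nonzero thickness corresponds to m = 5: t = m λ / (2 n) = 5.00 × 364 / (2 × 2.19) = 416 nm.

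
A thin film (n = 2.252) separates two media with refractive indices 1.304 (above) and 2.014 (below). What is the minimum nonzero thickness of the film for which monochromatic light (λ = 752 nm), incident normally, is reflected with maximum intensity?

83.5 nm

At the upper boundary (n = 1.304 to n = 2.252) the reflected ray undergoes a half-wave phase shift.
Ray reflecting at the bottom interface goes from n = 2.252 toward n = 2.014: no phase shift.
The two reflections differ by half a wavelength.
With one net inversion, constructive interference in reflection requires 2 n t = (m + ½) λ.
Minimum at m = 0: t = λ / (4 n) = 752 / (4 × 2.252) = 83.5 nm.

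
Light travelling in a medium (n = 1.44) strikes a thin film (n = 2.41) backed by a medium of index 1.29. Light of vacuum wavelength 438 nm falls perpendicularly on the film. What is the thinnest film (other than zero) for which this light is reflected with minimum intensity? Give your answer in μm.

0.0909 μm

At the upper boundary (n = 1.44 to n = 2.41) the reflected ray undergoes a half-wave phase shift.
At the lower boundary (n = 2.41 to n = 1.29) the reflected ray undergoes no phase shift.
Net: one phase inversion between the two reflected rays.
With one net inversion, destructive interference in reflection requires 2 n t = m λ.
Minimum nonzero at m = 1: t = λ / (2 n) = 438 / (2 × 2.41) = 90.9 nm.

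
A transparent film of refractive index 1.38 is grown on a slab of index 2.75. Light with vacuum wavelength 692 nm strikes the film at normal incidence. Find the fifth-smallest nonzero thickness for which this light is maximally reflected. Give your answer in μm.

1.25 μm

Top surface (1.0 → 1.38): reflection off a higher-index medium gives a half-wave phase shift.
At the lower boundary (n = 1.38 to n = 2.75) the reflected ray undergoes a half-wave phase shift.
The two reflections carry the same phase change, so no net offset.
So the condition for constructive reflection is 2 n t = m λ.
The fifth-smallest nonzero thickness corresponds to m = 5: t = m λ / (2 n) = 5.00 × 692 / (2 × 1.38) = 1254 nm.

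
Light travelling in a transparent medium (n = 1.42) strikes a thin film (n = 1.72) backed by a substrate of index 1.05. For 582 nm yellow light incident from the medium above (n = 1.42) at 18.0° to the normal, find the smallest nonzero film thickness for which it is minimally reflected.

At the upper boundary (n = 1.42 to n = 1.72) the reflected ray undergoes a half-wave phase shift.
Bottom surface (1.72 → 1.05): reflection off a lower-index medium gives no phase shift.
Net: one phase inversion between the two reflected rays.
For dark reflection here: 2 n t cos θ_r = m λ.
Snell's law: 1.42 sin 18.0° = 1.72 sin θ_r → sin θ_r = 0.255, cos θ_r = 0.967.
Minimum nonzero at m = 1: t = λ / (2 n cos θ_r) = 582 / (2 × 1.72 × 0.967) = 175 nm.

175 nm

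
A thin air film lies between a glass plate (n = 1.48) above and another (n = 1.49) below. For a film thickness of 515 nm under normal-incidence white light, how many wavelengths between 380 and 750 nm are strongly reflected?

2

At the upper boundary (n = 1.48 to n = 1.0) the reflected ray undergoes no phase shift.
At the lower boundary (n = 1.0 to n = 1.49) the reflected ray undergoes a half-wave phase shift.
The two reflections differ by half a wavelength.
For strong reflection here: 2 n t = (m + ½) λ.
λ = 2 n t / (m + ½) = 1030 / (m + ½) nm.
m=0: 2060 nm (IR); m=1: 687 nm (visible); m=2: 412 nm (visible); m=3: 294 nm (UV).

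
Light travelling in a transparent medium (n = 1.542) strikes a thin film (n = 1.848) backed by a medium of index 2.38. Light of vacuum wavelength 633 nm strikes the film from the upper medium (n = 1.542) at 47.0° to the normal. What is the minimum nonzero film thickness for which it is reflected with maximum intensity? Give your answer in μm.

0.216 μm

Ray reflecting at the top interface goes from n = 1.542 toward n = 1.848: a half-wave phase shift.
At the lower boundary (n = 1.848 to n = 2.38) the reflected ray undergoes a half-wave phase shift.
The two reflections carry the same phase change, so no net offset.
With no net inversion, constructive interference in reflection requires 2 n t cos θ_r = m λ.
Snell's law: 1.542 sin 47.0° = 1.848 sin θ_r → sin θ_r = 0.610, cos θ_r = 0.792.
Minimum nonzero at m = 1: t = λ / (2 n cos θ_r) = 633 / (2 × 1.848 × 0.792) = 216 nm.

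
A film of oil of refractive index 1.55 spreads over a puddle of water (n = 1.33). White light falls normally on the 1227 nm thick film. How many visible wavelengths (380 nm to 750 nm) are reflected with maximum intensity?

5

Top surface (1.0 → 1.55): reflection off a higher-index medium gives a half-wave phase shift.
At the lower boundary (n = 1.55 to n = 1.33) the reflected ray undergoes no phase shift.
The two reflections differ by half a wavelength.
With one net inversion, constructive interference in reflection requires 2 n t = (m + ½) λ.
λ = 2 n t / (m + ½) = 3804 / (m + ½) nm.
m=4: 845 nm (IR); m=5: 692 nm (visible); m=6: 585 nm (visible); m=7: 507 nm (visible); m=8: 447 nm (visible); m=9: 400 nm (visible); m=10: 362 nm (UV).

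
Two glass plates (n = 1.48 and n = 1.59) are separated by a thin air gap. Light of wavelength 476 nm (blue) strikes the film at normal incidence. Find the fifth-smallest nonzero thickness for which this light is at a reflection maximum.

Ray reflecting at the top interface goes from n = 1.48 toward n = 1.0: no phase shift.
Bottom surface (1.0 → 1.59): reflection off a higher-index medium gives a half-wave phase shift.
The two reflections differ by half a wavelength.
For maximum reflection here: 2 n t = (m + ½) λ.
The fifth-smallest nonzero thickness corresponds to m = 4: t = (m + ½) λ / (2 n) = 4.50 × 476 / (2 × 1.0) = 1071 nm.

1071 nm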